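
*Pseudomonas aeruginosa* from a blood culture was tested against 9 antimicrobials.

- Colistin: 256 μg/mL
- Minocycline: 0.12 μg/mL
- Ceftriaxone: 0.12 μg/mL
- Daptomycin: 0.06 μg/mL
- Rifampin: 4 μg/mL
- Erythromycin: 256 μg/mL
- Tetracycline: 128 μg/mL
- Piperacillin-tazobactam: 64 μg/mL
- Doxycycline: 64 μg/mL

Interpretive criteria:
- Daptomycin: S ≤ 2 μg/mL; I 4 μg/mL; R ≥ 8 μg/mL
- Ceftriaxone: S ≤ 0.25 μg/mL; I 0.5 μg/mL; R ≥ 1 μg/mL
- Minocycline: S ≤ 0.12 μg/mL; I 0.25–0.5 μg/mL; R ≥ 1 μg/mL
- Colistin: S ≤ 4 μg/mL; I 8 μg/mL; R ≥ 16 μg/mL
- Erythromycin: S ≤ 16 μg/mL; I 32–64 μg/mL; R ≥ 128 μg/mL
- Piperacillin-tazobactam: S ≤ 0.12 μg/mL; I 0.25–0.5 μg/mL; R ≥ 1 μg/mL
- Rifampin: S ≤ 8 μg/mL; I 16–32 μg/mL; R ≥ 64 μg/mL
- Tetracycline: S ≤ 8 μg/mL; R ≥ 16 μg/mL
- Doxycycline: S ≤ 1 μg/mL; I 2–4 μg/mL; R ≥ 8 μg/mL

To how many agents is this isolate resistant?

5

Colistin 256 μg/mL: ≥ 16 μg/mL → R
Minocycline: 0.12 μg/mL is ≤ 0.12 μg/mL — susceptible
Ceftriaxone: 0.12 μg/mL is ≤ 0.25 μg/mL → Susceptible
Daptomycin (0.06 μg/mL) ≤ 2 μg/mL — Susceptible
Rifampin (4 μg/mL) ≤ 8 μg/mL ⇒ Susceptible
Erythromycin: 256 μg/mL is ≥ 128 μg/mL — resistant
Tetracycline: 128 μg/mL is ≥ 16 μg/mL → resistant
Piperacillin-tazobactam: 64 μg/mL is ≥ 1 μg/mL — R
Doxycycline 64 μg/mL: ≥ 8 μg/mL — R
Resistant: 5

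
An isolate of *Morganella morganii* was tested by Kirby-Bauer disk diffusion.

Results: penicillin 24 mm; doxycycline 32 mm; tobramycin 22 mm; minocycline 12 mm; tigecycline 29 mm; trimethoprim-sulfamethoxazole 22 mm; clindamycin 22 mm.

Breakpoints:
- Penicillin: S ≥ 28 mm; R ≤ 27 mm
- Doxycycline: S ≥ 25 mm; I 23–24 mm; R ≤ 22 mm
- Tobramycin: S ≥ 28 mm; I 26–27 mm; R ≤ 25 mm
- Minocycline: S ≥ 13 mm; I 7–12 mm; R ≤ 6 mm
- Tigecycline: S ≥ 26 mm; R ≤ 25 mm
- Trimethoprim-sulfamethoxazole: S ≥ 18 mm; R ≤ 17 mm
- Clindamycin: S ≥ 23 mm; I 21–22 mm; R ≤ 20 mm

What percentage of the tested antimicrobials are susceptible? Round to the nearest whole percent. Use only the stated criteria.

Penicillin: 24 mm is ≤ 27 mm — Resistant
Doxycycline: 32 mm is ≥ 25 mm ⇒ susceptible
Tobramycin 22 mm: ≤ 25 mm — resistant
Minocycline (12 mm) in 7–12 mm ⇒ Intermediate
Tigecycline (29 mm) ≥ 26 mm — S
Trimethoprim-sulfamethoxazole 22 mm: ≥ 18 mm — Susceptible
Clindamycin 22 mm: in 21–22 mm → Intermediate
Susceptible: 3/7

43%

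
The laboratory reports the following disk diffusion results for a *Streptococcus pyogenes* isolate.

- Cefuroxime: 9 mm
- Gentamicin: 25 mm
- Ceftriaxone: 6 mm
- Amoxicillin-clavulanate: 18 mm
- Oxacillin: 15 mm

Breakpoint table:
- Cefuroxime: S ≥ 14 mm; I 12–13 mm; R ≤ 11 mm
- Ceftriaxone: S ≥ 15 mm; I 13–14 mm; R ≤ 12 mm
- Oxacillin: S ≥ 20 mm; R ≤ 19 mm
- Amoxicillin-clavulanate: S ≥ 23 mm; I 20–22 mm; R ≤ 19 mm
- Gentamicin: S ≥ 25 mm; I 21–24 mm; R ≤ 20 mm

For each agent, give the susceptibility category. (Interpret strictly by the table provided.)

Cefuroxime 9 mm: ≤ 11 mm → R
Gentamicin: 25 mm is ≥ 25 mm ⇒ susceptible
Ceftriaxone 6 mm: ≤ 12 mm ⇒ Resistant
Amoxicillin-clavulanate (18 mm) ≤ 19 mm ⇒ resistant
Oxacillin 15 mm: ≤ 19 mm ⇒ R

R, S, R, R, R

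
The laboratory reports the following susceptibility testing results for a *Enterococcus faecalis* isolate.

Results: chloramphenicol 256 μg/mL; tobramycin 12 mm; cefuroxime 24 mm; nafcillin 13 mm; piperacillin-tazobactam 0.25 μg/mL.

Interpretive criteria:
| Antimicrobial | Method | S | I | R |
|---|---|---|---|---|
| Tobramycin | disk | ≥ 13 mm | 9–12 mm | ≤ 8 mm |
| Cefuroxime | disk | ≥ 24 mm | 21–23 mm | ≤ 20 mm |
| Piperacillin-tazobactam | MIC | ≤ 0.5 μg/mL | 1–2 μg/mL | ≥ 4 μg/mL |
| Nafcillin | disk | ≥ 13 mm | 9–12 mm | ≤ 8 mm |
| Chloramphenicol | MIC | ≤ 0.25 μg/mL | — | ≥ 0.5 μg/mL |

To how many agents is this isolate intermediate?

1

Chloramphenicol 256 μg/mL: ≥ 0.5 μg/mL → Resistant
Tobramycin 12 mm: in 9–12 mm ⇒ Intermediate
Cefuroxime (24 mm) ≥ 24 mm — Susceptible
Nafcillin: 13 mm is ≥ 13 mm → Susceptible
Piperacillin-tazobactam (0.25 μg/mL) ≤ 0.5 μg/mL → Susceptible
Intermediate: 1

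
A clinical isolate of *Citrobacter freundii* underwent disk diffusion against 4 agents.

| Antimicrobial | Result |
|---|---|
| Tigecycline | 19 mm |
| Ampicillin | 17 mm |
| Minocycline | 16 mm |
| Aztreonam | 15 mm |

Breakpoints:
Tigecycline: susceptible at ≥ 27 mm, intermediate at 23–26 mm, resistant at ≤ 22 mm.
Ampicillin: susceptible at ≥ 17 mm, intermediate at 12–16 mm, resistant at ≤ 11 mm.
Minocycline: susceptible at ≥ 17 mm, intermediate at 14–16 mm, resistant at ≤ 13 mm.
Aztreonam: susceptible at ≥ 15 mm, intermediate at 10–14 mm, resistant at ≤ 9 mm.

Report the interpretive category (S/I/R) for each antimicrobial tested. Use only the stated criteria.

R, S, I, S

Tigecycline (19 mm) ≤ 22 mm → R
Ampicillin (17 mm) ≥ 17 mm — Susceptible
Minocycline (16 mm) in 14–16 mm ⇒ intermediate
Aztreonam 15 mm: ≥ 15 mm → S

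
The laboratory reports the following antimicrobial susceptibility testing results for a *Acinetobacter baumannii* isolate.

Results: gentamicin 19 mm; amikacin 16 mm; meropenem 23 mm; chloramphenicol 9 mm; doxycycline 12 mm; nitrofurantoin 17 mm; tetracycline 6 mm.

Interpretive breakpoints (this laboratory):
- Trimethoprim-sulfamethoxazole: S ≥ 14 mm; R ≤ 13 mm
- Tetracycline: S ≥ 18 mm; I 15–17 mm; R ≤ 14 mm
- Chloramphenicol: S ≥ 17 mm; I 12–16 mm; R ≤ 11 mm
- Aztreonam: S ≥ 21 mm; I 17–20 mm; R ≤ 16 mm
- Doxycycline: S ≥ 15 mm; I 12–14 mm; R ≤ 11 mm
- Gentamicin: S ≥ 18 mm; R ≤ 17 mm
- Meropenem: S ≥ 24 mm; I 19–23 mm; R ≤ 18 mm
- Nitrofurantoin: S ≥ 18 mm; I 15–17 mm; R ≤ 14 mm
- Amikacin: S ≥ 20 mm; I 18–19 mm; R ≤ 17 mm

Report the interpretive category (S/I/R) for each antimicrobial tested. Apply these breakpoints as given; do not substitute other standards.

S, R, I, R, I, I, R

Gentamicin (19 mm) ≥ 18 mm ⇒ Susceptible
Amikacin: 16 mm is ≤ 17 mm ⇒ R
Meropenem: 23 mm is in 19–23 mm — intermediate
Chloramphenicol: 9 mm is ≤ 11 mm — resistant
Doxycycline 12 mm: in 12–14 mm — I
Nitrofurantoin 17 mm: in 15–17 mm → Intermediate
Tetracycline (6 mm) ≤ 14 mm → R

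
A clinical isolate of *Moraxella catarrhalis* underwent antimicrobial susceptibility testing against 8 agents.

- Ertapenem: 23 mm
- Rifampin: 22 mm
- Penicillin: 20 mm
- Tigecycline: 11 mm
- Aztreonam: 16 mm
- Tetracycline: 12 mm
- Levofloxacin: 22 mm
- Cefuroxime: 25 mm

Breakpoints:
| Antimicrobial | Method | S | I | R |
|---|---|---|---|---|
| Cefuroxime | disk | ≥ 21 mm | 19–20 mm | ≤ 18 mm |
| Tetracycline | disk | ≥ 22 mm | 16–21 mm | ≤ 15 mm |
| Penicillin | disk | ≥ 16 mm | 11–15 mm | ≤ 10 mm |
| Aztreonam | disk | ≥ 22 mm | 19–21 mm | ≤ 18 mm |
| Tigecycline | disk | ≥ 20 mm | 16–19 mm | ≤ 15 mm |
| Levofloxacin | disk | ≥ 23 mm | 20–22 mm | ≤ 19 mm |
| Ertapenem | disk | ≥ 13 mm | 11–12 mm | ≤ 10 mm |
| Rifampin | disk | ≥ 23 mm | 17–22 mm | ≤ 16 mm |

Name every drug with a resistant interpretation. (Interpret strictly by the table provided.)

tigecycline, aztreonam, tetracycline

Ertapenem: 23 mm is ≥ 13 mm → S
Rifampin 22 mm: in 17–22 mm — I
Penicillin: 20 mm is ≥ 16 mm — Susceptible
Tigecycline: 11 mm is ≤ 15 mm ⇒ R
Aztreonam 16 mm: ≤ 18 mm ⇒ resistant
Tetracycline (12 mm) ≤ 15 mm → R
Levofloxacin (22 mm) in 20–22 mm → I
Cefuroxime 25 mm: ≥ 21 mm — S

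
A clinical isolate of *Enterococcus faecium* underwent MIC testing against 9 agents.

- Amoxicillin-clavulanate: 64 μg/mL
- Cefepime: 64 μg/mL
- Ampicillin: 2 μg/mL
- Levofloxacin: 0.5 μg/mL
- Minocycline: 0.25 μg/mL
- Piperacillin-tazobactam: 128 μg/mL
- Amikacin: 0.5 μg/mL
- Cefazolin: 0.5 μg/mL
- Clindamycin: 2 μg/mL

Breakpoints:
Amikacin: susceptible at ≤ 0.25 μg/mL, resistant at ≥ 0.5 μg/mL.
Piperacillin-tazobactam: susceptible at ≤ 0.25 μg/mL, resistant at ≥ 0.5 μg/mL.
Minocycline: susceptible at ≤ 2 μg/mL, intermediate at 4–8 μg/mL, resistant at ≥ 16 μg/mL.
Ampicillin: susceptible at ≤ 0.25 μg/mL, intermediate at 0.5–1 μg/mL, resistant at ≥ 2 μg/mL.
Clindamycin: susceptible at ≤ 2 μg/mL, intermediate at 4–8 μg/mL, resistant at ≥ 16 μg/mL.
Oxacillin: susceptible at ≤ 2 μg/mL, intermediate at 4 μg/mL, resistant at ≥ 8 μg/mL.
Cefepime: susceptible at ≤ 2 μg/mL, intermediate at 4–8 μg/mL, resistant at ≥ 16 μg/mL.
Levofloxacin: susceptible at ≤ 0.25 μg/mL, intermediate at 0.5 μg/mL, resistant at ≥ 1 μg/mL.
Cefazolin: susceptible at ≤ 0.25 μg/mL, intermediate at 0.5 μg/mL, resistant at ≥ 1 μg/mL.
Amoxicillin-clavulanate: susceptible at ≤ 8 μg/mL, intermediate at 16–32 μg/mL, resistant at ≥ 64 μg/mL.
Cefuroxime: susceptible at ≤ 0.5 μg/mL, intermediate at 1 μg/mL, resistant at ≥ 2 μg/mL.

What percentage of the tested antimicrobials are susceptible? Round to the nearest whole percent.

22%

Amoxicillin-clavulanate: 64 μg/mL is ≥ 64 μg/mL → R
Cefepime 64 μg/mL: ≥ 16 μg/mL — R
Ampicillin (2 μg/mL) ≥ 2 μg/mL ⇒ Resistant
Levofloxacin (0.5 μg/mL) = 0.5 μg/mL → Intermediate
Minocycline: 0.25 μg/mL is ≤ 2 μg/mL — Susceptible
Piperacillin-tazobactam: 128 μg/mL is ≥ 0.5 μg/mL ⇒ resistant
Amikacin: 0.5 μg/mL is ≥ 0.5 μg/mL → resistant
Cefazolin (0.5 μg/mL) = 0.5 μg/mL → I
Clindamycin 2 μg/mL: ≤ 2 μg/mL → S
Susceptible: 2/9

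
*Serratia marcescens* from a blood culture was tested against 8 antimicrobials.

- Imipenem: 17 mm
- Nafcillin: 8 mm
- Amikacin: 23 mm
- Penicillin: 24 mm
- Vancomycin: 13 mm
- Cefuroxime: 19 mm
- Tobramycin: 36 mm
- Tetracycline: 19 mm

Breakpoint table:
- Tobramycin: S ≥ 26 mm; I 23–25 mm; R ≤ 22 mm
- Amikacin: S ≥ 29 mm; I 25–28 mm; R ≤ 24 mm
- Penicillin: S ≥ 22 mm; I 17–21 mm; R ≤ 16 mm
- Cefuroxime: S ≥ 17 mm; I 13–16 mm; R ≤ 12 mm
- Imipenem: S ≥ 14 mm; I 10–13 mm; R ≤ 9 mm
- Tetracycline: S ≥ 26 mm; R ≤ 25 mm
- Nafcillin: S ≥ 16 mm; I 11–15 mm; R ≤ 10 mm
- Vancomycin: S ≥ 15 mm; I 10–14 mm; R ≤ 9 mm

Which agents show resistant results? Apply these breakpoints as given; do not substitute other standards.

nafcillin, amikacin, tetracycline

Imipenem (17 mm) ≥ 14 mm → S
Nafcillin 8 mm: ≤ 10 mm — R
Amikacin (23 mm) ≤ 24 mm ⇒ R
Penicillin: 24 mm is ≥ 22 mm → susceptible
Vancomycin (13 mm) in 10–14 mm ⇒ Intermediate
Cefuroxime: 19 mm is ≥ 17 mm → S
Tobramycin (36 mm) ≥ 26 mm → Susceptible
Tetracycline 19 mm: ≤ 25 mm ⇒ resistant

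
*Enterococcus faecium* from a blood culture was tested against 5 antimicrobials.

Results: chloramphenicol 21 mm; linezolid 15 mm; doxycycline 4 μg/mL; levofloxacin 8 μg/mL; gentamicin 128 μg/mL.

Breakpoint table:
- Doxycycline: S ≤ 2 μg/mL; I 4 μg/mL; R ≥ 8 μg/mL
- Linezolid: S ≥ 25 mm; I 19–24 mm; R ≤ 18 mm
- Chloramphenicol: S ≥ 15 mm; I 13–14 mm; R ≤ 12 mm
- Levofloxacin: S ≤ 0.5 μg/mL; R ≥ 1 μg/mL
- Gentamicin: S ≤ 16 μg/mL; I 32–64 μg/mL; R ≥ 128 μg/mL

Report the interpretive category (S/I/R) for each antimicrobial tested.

S, R, I, R, R

Chloramphenicol 21 mm: ≥ 15 mm ⇒ susceptible
Linezolid 15 mm: ≤ 18 mm → Resistant
Doxycycline 4 μg/mL: = 4 μg/mL ⇒ Intermediate
Levofloxacin (8 μg/mL) ≥ 1 μg/mL — resistant
Gentamicin 128 μg/mL: ≥ 128 μg/mL ⇒ resistant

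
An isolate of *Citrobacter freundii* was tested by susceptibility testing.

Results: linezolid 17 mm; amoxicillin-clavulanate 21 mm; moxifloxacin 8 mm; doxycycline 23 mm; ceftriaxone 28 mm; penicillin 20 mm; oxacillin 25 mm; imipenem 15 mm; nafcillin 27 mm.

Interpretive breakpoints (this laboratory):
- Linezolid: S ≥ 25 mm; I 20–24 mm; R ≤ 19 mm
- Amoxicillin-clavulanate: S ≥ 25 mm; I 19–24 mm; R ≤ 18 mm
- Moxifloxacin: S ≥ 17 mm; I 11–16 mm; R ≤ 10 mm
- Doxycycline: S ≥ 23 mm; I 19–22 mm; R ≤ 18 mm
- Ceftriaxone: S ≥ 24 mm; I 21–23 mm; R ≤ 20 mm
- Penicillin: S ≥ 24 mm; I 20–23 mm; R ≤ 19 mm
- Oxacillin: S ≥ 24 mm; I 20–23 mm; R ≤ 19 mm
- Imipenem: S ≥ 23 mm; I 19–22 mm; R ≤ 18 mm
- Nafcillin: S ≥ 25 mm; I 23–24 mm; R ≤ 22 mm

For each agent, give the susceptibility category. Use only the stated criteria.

Linezolid: 17 mm is ≤ 19 mm ⇒ resistant
Amoxicillin-clavulanate: 21 mm is in 19–24 mm — I
Moxifloxacin 8 mm: ≤ 10 mm — resistant
Doxycycline (23 mm) ≥ 23 mm ⇒ Susceptible
Ceftriaxone 28 mm: ≥ 24 mm → S
Penicillin (20 mm) in 20–23 mm → intermediate
Oxacillin 25 mm: ≥ 24 mm ⇒ S
Imipenem (15 mm) ≤ 18 mm → resistant
Nafcillin 27 mm: ≥ 25 mm → S

R, I, R, S, S, I, S, R, S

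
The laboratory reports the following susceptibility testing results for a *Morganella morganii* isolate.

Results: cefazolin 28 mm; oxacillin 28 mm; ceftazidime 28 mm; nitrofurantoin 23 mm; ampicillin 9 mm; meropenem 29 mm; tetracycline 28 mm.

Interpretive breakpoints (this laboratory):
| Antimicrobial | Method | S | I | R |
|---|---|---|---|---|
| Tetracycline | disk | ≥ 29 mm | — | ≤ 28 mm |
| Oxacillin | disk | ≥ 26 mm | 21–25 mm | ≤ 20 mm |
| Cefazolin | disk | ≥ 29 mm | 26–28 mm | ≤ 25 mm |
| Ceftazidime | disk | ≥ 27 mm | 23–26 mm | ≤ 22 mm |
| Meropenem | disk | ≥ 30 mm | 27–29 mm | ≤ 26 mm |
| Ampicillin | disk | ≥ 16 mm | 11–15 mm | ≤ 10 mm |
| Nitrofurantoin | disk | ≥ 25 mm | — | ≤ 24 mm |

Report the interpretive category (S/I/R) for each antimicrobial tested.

I, S, S, R, R, I, R

Cefazolin (28 mm) in 26–28 mm — Intermediate
Oxacillin (28 mm) ≥ 26 mm — Susceptible
Ceftazidime 28 mm: ≥ 27 mm → susceptible
Nitrofurantoin (23 mm) ≤ 24 mm ⇒ resistant
Ampicillin 9 mm: ≤ 10 mm ⇒ resistant
Meropenem 29 mm: in 27–29 mm → intermediate
Tetracycline 28 mm: ≤ 28 mm — R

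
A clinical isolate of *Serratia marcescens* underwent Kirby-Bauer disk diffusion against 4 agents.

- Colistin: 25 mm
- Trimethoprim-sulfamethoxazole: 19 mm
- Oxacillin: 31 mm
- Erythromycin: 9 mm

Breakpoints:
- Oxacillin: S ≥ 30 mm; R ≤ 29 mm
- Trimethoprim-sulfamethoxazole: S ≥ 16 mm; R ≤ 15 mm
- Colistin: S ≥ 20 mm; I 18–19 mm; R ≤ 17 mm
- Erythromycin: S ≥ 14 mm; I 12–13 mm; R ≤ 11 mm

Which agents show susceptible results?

Colistin (25 mm) ≥ 20 mm — susceptible
Trimethoprim-sulfamethoxazole 19 mm: ≥ 16 mm — Susceptible
Oxacillin (31 mm) ≥ 30 mm — susceptible
Erythromycin (9 mm) ≤ 11 mm ⇒ resistant

colistin, trimethoprim-sulfamethoxazole, oxacillin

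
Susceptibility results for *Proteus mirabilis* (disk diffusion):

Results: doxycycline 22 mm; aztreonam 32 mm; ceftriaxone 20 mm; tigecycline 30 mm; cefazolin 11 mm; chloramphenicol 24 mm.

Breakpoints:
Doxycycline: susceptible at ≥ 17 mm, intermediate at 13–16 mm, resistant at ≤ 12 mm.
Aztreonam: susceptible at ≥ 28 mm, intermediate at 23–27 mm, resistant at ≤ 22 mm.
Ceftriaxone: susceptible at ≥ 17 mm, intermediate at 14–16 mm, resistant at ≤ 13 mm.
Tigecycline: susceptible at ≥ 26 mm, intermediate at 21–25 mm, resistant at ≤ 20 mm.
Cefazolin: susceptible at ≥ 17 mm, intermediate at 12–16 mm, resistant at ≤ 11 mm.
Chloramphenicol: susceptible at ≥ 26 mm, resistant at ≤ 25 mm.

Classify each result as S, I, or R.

S, S, S, S, R, R

Doxycycline: 22 mm is ≥ 17 mm — S
Aztreonam 32 mm: ≥ 28 mm — S
Ceftriaxone (20 mm) ≥ 17 mm — Susceptible
Tigecycline 30 mm: ≥ 26 mm ⇒ Susceptible
Cefazolin: 11 mm is ≤ 11 mm → resistant
Chloramphenicol (24 mm) ≤ 25 mm ⇒ R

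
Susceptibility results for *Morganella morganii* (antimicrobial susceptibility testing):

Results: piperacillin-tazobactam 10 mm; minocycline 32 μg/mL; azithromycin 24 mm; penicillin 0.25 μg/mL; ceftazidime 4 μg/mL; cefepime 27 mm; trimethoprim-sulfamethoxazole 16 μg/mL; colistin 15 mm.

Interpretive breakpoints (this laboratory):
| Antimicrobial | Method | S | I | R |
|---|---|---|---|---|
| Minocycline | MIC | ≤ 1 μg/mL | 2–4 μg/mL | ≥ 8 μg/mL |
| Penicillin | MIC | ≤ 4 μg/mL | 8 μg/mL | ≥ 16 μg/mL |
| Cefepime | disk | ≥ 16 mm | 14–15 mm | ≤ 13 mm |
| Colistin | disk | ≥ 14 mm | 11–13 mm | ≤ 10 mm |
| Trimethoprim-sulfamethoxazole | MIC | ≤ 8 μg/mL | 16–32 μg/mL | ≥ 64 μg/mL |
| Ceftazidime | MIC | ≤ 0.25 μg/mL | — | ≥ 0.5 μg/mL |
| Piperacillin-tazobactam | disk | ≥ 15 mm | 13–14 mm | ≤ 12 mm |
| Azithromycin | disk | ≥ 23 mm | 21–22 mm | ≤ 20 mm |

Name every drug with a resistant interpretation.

Piperacillin-tazobactam 10 mm: ≤ 12 mm → resistant
Minocycline (32 μg/mL) ≥ 8 μg/mL ⇒ Resistant
Azithromycin: 24 mm is ≥ 23 mm — Susceptible
Penicillin (0.25 μg/mL) ≤ 4 μg/mL → Susceptible
Ceftazidime 4 μg/mL: ≥ 0.5 μg/mL ⇒ resistant
Cefepime (27 mm) ≥ 16 mm → susceptible
Trimethoprim-sulfamethoxazole (16 μg/mL) in 16–32 μg/mL → Intermediate
Colistin 15 mm: ≥ 14 mm ⇒ S

piperacillin-tazobactam, minocycline, ceftazidime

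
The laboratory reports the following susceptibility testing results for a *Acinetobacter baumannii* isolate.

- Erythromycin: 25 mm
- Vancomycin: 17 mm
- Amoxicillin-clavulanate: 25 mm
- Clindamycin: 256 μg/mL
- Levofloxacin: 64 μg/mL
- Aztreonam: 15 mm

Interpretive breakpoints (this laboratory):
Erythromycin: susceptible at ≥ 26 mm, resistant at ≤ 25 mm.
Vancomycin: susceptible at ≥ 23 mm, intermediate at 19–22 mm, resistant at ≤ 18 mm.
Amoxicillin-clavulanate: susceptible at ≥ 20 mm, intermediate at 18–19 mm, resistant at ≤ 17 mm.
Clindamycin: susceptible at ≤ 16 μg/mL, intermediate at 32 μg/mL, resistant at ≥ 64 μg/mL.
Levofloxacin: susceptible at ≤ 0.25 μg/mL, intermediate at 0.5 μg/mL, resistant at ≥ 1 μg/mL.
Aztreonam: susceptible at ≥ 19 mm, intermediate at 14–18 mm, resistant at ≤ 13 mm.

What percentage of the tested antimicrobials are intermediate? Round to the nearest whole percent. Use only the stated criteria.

17%

Erythromycin (25 mm) ≤ 25 mm ⇒ Resistant
Vancomycin 17 mm: ≤ 18 mm ⇒ resistant
Amoxicillin-clavulanate (25 mm) ≥ 20 mm → susceptible
Clindamycin 256 μg/mL: ≥ 64 μg/mL — resistant
Levofloxacin: 64 μg/mL is ≥ 1 μg/mL → Resistant
Aztreonam 15 mm: in 14–18 mm — intermediate
Intermediate: 1/6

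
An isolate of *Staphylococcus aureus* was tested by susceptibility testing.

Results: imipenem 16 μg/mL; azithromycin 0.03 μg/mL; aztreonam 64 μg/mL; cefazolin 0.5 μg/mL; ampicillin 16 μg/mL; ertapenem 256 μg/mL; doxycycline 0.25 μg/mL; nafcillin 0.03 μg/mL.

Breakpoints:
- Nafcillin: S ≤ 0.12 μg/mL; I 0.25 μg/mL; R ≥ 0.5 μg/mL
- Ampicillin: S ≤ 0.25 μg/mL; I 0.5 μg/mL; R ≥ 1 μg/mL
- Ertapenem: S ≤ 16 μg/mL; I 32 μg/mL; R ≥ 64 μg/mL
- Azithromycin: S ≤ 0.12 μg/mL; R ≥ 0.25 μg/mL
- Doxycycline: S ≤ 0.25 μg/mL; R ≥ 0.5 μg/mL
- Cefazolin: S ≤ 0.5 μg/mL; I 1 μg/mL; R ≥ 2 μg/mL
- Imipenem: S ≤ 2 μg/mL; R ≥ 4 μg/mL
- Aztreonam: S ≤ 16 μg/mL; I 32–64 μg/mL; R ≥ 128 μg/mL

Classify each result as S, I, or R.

Imipenem: 16 μg/mL is ≥ 4 μg/mL — resistant
Azithromycin 0.03 μg/mL: ≤ 0.12 μg/mL → Susceptible
Aztreonam 64 μg/mL: in 32–64 μg/mL → Intermediate
Cefazolin 0.5 μg/mL: ≤ 0.5 μg/mL → Susceptible
Ampicillin: 16 μg/mL is ≥ 1 μg/mL — R
Ertapenem (256 μg/mL) ≥ 64 μg/mL — R
Doxycycline: 0.25 μg/mL is ≤ 0.25 μg/mL → Susceptible
Nafcillin 0.03 μg/mL: ≤ 0.12 μg/mL — Susceptible

R, S, I, S, R, R, S, S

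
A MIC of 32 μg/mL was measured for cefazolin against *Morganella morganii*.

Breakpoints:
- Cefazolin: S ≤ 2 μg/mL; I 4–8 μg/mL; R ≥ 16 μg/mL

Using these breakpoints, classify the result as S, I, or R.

Cefazolin 32 μg/mL: ≥ 16 μg/mL — resistant

R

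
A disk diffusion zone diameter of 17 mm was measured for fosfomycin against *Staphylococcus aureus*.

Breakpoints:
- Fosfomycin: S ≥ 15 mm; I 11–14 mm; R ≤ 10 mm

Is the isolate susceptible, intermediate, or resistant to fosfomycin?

Fosfomycin 17 mm: ≥ 15 mm — Susceptible

S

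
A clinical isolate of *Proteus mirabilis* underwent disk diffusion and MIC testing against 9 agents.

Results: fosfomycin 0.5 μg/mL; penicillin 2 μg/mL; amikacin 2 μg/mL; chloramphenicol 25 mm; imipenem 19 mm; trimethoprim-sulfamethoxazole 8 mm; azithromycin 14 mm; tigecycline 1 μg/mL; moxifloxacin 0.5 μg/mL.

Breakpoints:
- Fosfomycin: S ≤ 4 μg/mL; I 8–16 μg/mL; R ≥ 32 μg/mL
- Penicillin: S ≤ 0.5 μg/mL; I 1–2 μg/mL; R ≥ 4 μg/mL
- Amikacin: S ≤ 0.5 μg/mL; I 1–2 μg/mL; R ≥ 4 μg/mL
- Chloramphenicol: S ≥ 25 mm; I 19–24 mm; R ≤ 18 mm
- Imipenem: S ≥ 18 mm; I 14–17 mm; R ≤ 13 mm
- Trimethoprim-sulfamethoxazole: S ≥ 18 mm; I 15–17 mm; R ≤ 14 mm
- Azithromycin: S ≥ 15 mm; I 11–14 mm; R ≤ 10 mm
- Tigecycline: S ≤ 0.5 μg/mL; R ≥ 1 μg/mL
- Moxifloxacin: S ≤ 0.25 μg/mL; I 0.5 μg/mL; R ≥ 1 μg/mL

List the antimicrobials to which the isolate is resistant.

Fosfomycin 0.5 μg/mL: ≤ 4 μg/mL — Susceptible
Penicillin: 2 μg/mL is in 1–2 μg/mL ⇒ intermediate
Amikacin (2 μg/mL) in 1–2 μg/mL ⇒ intermediate
Chloramphenicol (25 mm) ≥ 25 mm — S
Imipenem 19 mm: ≥ 18 mm — S
Trimethoprim-sulfamethoxazole 8 mm: ≤ 14 mm → Resistant
Azithromycin 14 mm: in 11–14 mm — intermediate
Tigecycline: 1 μg/mL is ≥ 1 μg/mL → resistant
Moxifloxacin: 0.5 μg/mL is = 0.5 μg/mL ⇒ Intermediate

trimethoprim-sulfamethoxazole, tigecycline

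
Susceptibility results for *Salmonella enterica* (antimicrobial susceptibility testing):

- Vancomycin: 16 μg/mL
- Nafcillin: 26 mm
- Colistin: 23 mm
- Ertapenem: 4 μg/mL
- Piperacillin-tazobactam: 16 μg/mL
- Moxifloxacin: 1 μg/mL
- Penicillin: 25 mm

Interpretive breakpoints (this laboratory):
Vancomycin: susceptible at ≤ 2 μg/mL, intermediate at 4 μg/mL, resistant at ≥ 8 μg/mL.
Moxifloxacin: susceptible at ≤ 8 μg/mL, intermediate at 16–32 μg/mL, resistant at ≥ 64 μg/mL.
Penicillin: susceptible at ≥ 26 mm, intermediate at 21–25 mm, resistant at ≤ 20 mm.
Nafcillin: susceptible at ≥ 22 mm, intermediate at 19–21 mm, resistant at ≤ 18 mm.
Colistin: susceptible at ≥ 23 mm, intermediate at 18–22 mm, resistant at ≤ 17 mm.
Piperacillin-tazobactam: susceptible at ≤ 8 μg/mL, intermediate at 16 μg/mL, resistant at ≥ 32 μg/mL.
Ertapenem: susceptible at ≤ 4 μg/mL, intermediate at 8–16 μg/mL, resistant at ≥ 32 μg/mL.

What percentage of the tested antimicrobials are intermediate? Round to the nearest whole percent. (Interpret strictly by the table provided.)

29%

Vancomycin 16 μg/mL: ≥ 8 μg/mL — R
Nafcillin: 26 mm is ≥ 22 mm — Susceptible
Colistin (23 mm) ≥ 23 mm ⇒ susceptible
Ertapenem (4 μg/mL) ≤ 4 μg/mL — Susceptible
Piperacillin-tazobactam (16 μg/mL) = 16 μg/mL ⇒ intermediate
Moxifloxacin: 1 μg/mL is ≤ 8 μg/mL → Susceptible
Penicillin 25 mm: in 21–25 mm → intermediate
Intermediate: 2/7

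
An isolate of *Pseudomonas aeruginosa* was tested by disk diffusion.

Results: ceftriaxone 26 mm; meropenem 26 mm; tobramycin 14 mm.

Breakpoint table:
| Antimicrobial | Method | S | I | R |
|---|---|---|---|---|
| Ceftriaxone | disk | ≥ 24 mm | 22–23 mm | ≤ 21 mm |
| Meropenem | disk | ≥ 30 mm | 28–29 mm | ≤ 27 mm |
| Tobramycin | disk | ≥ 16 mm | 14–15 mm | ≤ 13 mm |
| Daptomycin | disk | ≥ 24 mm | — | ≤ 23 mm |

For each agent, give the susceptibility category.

Ceftriaxone 26 mm: ≥ 24 mm → Susceptible
Meropenem: 26 mm is ≤ 27 mm ⇒ R
Tobramycin 14 mm: in 14–15 mm → Intermediate

S, R, I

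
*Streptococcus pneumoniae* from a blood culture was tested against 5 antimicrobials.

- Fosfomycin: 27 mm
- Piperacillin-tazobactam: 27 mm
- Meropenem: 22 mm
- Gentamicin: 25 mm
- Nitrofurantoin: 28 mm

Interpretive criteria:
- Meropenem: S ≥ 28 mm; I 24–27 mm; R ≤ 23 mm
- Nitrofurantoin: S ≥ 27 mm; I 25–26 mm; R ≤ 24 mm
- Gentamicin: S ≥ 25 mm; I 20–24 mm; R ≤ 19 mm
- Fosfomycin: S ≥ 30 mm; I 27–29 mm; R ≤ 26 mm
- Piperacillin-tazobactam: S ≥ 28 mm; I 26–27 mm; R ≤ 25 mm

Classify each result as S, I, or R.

Fosfomycin 27 mm: in 27–29 mm ⇒ I
Piperacillin-tazobactam (27 mm) in 26–27 mm → intermediate
Meropenem (22 mm) ≤ 23 mm — resistant
Gentamicin 25 mm: ≥ 25 mm — S
Nitrofurantoin (28 mm) ≥ 27 mm ⇒ S

I, I, R, S, S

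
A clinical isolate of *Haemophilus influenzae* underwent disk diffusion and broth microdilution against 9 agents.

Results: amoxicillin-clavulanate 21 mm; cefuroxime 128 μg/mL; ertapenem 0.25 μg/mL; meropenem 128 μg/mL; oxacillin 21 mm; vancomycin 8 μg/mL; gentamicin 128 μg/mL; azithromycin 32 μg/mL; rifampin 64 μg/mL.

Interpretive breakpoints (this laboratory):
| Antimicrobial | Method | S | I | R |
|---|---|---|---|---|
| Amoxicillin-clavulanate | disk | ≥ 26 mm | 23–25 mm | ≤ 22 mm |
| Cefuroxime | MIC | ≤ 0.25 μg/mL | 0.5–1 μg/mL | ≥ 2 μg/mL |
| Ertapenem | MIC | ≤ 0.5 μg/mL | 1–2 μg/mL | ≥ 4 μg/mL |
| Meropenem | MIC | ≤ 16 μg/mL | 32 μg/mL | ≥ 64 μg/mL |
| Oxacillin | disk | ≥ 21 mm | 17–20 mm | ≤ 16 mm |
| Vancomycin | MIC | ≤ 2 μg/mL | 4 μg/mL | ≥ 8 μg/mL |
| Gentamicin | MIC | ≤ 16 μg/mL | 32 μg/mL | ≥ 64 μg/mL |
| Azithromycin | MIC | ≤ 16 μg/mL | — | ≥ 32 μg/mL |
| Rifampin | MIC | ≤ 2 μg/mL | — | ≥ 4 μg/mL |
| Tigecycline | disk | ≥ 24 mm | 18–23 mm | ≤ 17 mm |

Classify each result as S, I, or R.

Amoxicillin-clavulanate: 21 mm is ≤ 22 mm → R
Cefuroxime (128 μg/mL) ≥ 2 μg/mL — Resistant
Ertapenem (0.25 μg/mL) ≤ 0.5 μg/mL → S
Meropenem (128 μg/mL) ≥ 64 μg/mL → resistant
Oxacillin: 21 mm is ≥ 21 mm — Susceptible
Vancomycin 8 μg/mL: ≥ 8 μg/mL ⇒ resistant
Gentamicin: 128 μg/mL is ≥ 64 μg/mL ⇒ R
Azithromycin: 32 μg/mL is ≥ 32 μg/mL → Resistant
Rifampin (64 μg/mL) ≥ 4 μg/mL ⇒ Resistant

R, R, S, R, S, R, R, R, R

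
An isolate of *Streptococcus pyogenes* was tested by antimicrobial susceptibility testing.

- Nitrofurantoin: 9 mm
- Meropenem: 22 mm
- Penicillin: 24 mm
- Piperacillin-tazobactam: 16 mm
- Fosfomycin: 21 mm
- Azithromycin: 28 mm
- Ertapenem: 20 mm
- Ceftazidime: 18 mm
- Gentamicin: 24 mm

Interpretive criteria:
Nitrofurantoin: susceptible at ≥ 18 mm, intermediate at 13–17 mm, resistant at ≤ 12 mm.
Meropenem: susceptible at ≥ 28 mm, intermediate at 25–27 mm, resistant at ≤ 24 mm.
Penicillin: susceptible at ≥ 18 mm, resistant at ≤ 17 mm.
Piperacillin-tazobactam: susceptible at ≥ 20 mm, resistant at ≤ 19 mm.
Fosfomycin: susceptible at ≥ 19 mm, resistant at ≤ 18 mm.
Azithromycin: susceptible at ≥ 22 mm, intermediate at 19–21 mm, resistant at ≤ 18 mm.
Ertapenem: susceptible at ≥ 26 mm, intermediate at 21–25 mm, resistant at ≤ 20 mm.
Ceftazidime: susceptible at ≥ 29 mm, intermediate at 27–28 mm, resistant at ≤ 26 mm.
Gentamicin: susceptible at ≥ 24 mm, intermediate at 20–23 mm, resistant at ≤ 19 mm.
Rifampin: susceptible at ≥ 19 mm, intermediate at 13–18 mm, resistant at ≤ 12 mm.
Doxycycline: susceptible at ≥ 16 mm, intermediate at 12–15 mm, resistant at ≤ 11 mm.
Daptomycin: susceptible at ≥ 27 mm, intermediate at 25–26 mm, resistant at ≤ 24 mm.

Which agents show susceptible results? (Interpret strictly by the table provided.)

penicillin, fosfomycin, azithromycin, gentamicin

Nitrofurantoin (9 mm) ≤ 12 mm ⇒ resistant
Meropenem 22 mm: ≤ 24 mm → R
Penicillin: 24 mm is ≥ 18 mm → susceptible
Piperacillin-tazobactam 16 mm: ≤ 19 mm → R
Fosfomycin: 21 mm is ≥ 19 mm — susceptible
Azithromycin: 28 mm is ≥ 22 mm — susceptible
Ertapenem (20 mm) ≤ 20 mm ⇒ resistant
Ceftazidime (18 mm) ≤ 26 mm ⇒ resistant
Gentamicin (24 mm) ≥ 24 mm ⇒ Susceptible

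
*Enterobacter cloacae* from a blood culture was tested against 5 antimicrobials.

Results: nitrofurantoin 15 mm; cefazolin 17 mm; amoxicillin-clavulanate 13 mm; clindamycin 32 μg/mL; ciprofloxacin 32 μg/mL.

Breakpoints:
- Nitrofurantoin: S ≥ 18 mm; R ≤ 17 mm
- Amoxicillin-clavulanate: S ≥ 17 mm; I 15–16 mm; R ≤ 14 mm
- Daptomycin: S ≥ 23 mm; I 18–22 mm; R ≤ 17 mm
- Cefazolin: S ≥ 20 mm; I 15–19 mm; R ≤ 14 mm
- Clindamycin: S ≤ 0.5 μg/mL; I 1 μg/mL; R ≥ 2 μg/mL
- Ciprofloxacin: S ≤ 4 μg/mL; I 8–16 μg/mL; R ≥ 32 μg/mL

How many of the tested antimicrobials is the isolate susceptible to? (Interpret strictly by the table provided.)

0

Nitrofurantoin 15 mm: ≤ 17 mm → Resistant
Cefazolin 17 mm: in 15–19 mm ⇒ I
Amoxicillin-clavulanate (13 mm) ≤ 14 mm → Resistant
Clindamycin (32 μg/mL) ≥ 2 μg/mL ⇒ Resistant
Ciprofloxacin (32 μg/mL) ≥ 32 μg/mL — Resistant
Susceptible: 0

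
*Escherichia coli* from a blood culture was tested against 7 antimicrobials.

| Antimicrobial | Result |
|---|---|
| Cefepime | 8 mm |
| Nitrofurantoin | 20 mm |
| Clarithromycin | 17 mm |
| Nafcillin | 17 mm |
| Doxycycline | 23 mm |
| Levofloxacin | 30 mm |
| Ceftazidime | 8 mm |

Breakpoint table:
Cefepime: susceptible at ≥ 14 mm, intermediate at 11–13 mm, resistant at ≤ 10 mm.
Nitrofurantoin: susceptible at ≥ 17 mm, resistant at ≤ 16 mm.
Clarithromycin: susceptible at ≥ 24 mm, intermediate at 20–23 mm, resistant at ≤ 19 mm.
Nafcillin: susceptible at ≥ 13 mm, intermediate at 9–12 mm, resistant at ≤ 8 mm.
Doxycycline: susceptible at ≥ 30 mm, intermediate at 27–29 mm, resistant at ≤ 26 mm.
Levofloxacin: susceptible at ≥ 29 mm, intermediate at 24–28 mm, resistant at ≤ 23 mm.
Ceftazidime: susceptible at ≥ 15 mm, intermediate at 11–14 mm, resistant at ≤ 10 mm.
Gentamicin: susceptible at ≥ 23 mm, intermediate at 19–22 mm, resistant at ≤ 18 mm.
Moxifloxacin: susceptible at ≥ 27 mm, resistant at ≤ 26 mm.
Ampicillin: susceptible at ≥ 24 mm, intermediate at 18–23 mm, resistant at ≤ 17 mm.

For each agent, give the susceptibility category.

R, S, R, S, R, S, R

Cefepime: 8 mm is ≤ 10 mm → Resistant
Nitrofurantoin: 20 mm is ≥ 17 mm ⇒ susceptible
Clarithromycin: 17 mm is ≤ 19 mm → resistant
Nafcillin (17 mm) ≥ 13 mm → Susceptible
Doxycycline: 23 mm is ≤ 26 mm → resistant
Levofloxacin 30 mm: ≥ 29 mm ⇒ susceptible
Ceftazidime (8 mm) ≤ 10 mm → resistant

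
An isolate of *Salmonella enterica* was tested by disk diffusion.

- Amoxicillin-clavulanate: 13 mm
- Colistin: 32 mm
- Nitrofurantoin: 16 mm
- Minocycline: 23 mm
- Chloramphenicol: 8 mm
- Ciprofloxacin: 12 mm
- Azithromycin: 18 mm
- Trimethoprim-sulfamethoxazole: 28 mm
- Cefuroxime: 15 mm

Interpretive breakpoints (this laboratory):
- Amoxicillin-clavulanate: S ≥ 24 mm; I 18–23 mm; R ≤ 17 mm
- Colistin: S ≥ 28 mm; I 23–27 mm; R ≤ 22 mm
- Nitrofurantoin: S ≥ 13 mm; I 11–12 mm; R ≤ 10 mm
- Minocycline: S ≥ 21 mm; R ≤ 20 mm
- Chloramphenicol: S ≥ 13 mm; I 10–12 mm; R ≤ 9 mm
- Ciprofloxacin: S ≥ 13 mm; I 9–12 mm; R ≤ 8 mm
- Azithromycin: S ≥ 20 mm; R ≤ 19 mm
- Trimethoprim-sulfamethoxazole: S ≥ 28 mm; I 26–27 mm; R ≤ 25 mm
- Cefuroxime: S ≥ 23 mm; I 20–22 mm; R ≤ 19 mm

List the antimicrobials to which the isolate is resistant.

amoxicillin-clavulanate, chloramphenicol, azithromycin, cefuroxime

Amoxicillin-clavulanate: 13 mm is ≤ 17 mm ⇒ Resistant
Colistin 32 mm: ≥ 28 mm → Susceptible
Nitrofurantoin (16 mm) ≥ 13 mm — S
Minocycline 23 mm: ≥ 21 mm — Susceptible
Chloramphenicol (8 mm) ≤ 9 mm — resistant
Ciprofloxacin 12 mm: in 9–12 mm ⇒ Intermediate
Azithromycin: 18 mm is ≤ 19 mm → Resistant
Trimethoprim-sulfamethoxazole 28 mm: ≥ 28 mm ⇒ Susceptible
Cefuroxime 15 mm: ≤ 19 mm ⇒ Resistant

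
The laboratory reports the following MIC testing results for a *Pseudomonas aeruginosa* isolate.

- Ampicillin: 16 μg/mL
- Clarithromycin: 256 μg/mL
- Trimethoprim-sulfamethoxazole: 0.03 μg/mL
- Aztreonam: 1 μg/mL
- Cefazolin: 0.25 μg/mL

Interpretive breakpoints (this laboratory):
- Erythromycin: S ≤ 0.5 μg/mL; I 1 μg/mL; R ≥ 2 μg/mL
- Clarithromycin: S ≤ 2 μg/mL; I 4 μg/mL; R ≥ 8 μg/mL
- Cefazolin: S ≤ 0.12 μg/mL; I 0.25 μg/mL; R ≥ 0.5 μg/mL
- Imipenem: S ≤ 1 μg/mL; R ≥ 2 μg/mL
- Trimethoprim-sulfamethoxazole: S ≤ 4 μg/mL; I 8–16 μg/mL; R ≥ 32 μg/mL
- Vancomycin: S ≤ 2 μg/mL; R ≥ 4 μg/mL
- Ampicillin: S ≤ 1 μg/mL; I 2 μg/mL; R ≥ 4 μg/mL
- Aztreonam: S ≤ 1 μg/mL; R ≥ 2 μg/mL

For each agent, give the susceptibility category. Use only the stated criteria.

Ampicillin: 16 μg/mL is ≥ 4 μg/mL → R
Clarithromycin 256 μg/mL: ≥ 8 μg/mL ⇒ resistant
Trimethoprim-sulfamethoxazole: 0.03 μg/mL is ≤ 4 μg/mL — Susceptible
Aztreonam 1 μg/mL: ≤ 1 μg/mL → susceptible
Cefazolin (0.25 μg/mL) = 0.25 μg/mL → Intermediate

R, R, S, S, I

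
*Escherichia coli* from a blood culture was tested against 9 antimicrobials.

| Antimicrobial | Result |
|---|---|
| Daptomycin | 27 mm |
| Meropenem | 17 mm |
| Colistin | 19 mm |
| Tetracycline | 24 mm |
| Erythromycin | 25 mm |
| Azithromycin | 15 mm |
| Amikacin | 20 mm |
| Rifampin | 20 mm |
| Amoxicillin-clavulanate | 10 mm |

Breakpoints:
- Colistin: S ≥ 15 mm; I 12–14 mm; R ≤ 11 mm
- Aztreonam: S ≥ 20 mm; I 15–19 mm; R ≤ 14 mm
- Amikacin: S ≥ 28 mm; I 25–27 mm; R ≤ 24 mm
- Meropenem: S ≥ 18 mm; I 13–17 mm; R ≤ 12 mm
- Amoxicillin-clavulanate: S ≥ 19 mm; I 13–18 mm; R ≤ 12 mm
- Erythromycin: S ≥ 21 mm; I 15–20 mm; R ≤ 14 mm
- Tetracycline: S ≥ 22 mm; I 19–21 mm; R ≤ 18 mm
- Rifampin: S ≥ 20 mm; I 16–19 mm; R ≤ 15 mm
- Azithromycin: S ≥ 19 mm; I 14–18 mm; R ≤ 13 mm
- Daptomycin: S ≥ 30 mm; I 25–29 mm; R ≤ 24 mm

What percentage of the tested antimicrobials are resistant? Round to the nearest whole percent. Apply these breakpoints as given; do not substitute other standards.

Daptomycin: 27 mm is in 25–29 mm — I
Meropenem (17 mm) in 13–17 mm — I
Colistin 19 mm: ≥ 15 mm ⇒ Susceptible
Tetracycline 24 mm: ≥ 22 mm ⇒ Susceptible
Erythromycin (25 mm) ≥ 21 mm — Susceptible
Azithromycin 15 mm: in 14–18 mm → Intermediate
Amikacin: 20 mm is ≤ 24 mm ⇒ resistant
Rifampin: 20 mm is ≥ 20 mm — S
Amoxicillin-clavulanate (10 mm) ≤ 12 mm ⇒ R
Resistant: 2/9

22%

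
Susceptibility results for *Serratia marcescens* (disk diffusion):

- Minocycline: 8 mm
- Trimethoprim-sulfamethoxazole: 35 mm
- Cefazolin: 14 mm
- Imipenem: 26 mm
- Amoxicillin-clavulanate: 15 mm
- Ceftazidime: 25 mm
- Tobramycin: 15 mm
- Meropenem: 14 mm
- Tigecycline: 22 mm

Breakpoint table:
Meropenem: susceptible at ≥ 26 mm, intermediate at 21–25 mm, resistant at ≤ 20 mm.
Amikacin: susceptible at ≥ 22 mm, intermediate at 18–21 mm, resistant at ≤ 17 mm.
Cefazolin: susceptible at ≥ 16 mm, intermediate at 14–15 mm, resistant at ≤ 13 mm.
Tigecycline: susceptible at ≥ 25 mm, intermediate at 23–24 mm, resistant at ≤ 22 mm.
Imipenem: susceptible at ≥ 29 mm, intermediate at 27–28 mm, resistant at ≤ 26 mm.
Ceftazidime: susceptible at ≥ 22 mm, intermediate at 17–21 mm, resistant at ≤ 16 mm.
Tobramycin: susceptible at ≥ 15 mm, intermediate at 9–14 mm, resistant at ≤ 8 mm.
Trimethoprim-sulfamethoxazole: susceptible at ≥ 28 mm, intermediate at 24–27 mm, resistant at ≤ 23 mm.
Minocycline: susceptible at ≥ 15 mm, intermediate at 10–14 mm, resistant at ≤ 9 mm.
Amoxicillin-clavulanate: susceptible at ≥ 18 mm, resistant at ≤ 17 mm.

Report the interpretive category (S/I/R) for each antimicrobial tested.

Minocycline 8 mm: ≤ 9 mm → Resistant
Trimethoprim-sulfamethoxazole 35 mm: ≥ 28 mm — susceptible
Cefazolin (14 mm) in 14–15 mm — Intermediate
Imipenem (26 mm) ≤ 26 mm → resistant
Amoxicillin-clavulanate 15 mm: ≤ 17 mm ⇒ resistant
Ceftazidime 25 mm: ≥ 22 mm — S
Tobramycin (15 mm) ≥ 15 mm — Susceptible
Meropenem (14 mm) ≤ 20 mm → Resistant
Tigecycline (22 mm) ≤ 22 mm ⇒ resistant

R, S, I, R, R, S, S, R, R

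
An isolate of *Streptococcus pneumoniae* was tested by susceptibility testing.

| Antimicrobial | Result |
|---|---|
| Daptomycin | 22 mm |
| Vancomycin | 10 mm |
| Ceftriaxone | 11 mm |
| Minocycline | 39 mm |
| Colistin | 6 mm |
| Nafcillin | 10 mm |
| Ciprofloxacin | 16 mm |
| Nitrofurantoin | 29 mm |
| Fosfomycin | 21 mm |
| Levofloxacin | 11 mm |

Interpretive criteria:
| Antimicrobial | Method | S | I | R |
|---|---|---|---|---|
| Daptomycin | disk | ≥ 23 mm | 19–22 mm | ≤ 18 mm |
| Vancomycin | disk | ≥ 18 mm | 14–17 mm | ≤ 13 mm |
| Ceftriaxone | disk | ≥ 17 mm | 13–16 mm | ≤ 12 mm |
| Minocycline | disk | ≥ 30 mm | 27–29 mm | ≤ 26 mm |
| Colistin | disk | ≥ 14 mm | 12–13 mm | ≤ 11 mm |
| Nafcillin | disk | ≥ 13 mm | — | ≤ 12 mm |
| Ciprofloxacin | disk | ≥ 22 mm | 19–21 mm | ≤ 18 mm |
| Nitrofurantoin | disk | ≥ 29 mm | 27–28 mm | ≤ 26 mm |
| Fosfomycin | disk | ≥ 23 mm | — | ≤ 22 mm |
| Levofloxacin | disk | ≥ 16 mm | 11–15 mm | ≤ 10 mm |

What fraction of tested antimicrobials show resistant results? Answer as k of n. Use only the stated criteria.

Daptomycin 22 mm: in 19–22 mm → intermediate
Vancomycin (10 mm) ≤ 13 mm ⇒ Resistant
Ceftriaxone 11 mm: ≤ 12 mm ⇒ Resistant
Minocycline 39 mm: ≥ 30 mm — S
Colistin (6 mm) ≤ 11 mm — resistant
Nafcillin (10 mm) ≤ 12 mm — Resistant
Ciprofloxacin (16 mm) ≤ 18 mm — resistant
Nitrofurantoin 29 mm: ≥ 29 mm — Susceptible
Fosfomycin (21 mm) ≤ 22 mm → R
Levofloxacin: 11 mm is in 11–15 mm → intermediate
Resistant: 6/10

6 of 10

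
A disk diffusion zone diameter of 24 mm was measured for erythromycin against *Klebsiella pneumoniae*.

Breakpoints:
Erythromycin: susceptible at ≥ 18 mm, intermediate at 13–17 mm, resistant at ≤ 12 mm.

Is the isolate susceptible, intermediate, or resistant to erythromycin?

Susceptible

Erythromycin 24 mm: ≥ 18 mm — S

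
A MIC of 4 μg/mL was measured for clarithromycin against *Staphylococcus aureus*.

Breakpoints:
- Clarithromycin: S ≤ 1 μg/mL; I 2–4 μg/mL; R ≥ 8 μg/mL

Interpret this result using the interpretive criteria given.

Clarithromycin 4 μg/mL: in 2–4 μg/mL → I

Intermediate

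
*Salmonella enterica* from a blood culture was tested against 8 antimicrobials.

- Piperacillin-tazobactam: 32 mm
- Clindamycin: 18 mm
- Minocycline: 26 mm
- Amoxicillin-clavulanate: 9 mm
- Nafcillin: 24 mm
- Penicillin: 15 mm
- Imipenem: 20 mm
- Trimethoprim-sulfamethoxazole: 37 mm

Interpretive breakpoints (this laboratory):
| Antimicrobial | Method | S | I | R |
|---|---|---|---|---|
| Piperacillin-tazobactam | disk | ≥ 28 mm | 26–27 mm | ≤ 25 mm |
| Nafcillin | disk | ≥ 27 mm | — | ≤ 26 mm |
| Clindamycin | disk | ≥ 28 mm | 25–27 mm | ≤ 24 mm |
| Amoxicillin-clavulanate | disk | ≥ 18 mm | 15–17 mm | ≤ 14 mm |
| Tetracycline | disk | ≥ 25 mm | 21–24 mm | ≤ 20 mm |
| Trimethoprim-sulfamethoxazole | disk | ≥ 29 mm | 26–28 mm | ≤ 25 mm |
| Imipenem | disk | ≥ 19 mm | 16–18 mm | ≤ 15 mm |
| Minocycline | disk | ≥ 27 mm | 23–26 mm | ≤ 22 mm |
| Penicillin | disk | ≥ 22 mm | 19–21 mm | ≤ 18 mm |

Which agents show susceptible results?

Piperacillin-tazobactam (32 mm) ≥ 28 mm → S
Clindamycin (18 mm) ≤ 24 mm — Resistant
Minocycline (26 mm) in 23–26 mm ⇒ I
Amoxicillin-clavulanate (9 mm) ≤ 14 mm ⇒ resistant
Nafcillin: 24 mm is ≤ 26 mm → R
Penicillin (15 mm) ≤ 18 mm ⇒ resistant
Imipenem: 20 mm is ≥ 19 mm ⇒ susceptible
Trimethoprim-sulfamethoxazole (37 mm) ≥ 29 mm ⇒ S

piperacillin-tazobactam, imipenem, trimethoprim-sulfamethoxazole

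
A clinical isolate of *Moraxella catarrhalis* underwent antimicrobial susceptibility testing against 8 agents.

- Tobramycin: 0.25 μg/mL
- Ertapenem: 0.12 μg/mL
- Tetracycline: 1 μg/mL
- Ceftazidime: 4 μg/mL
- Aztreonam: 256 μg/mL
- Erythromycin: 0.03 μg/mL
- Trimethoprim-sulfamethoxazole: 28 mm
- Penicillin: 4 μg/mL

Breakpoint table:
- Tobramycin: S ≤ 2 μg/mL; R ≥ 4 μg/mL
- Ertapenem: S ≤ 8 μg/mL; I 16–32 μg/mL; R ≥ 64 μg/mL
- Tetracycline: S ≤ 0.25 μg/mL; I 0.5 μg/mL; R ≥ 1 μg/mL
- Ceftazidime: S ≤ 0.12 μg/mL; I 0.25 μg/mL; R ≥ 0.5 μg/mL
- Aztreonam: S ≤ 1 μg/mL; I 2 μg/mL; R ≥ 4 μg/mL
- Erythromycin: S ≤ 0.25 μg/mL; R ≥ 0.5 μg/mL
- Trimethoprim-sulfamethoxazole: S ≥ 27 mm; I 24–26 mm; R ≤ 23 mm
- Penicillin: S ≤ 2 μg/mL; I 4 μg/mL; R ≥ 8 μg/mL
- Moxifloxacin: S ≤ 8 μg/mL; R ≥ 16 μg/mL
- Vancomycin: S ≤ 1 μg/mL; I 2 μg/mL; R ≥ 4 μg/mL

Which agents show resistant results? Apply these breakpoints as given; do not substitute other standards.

Tobramycin: 0.25 μg/mL is ≤ 2 μg/mL → S
Ertapenem 0.12 μg/mL: ≤ 8 μg/mL → Susceptible
Tetracycline (1 μg/mL) ≥ 1 μg/mL → R
Ceftazidime (4 μg/mL) ≥ 0.5 μg/mL → resistant
Aztreonam: 256 μg/mL is ≥ 4 μg/mL → Resistant
Erythromycin 0.03 μg/mL: ≤ 0.25 μg/mL ⇒ susceptible
Trimethoprim-sulfamethoxazole: 28 mm is ≥ 27 mm — Susceptible
Penicillin 4 μg/mL: = 4 μg/mL ⇒ intermediate

tetracycline, ceftazidime, aztreonam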